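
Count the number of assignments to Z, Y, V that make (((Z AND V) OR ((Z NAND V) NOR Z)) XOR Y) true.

Satisfying assignments: (0,1,0), (0,1,1), (1,0,1), (1,1,0)
Count: 4 out of 8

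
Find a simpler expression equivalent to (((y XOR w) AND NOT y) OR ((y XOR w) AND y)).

By distribution ((E AND v) OR (E AND NOT v) = E):
= (y XOR w)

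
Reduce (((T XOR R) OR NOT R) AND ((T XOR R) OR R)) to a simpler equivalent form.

By distribution ((E OR v) AND (E OR NOT v) = E):
= (T XOR R)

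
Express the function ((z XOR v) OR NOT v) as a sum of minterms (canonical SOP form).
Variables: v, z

Σm(0, 1, 2) = (NOT v AND NOT z) OR (NOT v AND z) OR (v AND NOT z)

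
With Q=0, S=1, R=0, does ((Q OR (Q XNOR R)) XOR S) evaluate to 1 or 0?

Substituting: ((0 OR (0 XNOR 0)) XOR 1)
= 0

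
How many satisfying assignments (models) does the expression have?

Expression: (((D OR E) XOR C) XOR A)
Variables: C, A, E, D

Satisfying assignments: (0,0,0,1), (0,0,1,0), (0,0,1,1), (0,1,0,0), (1,0,0,0), (1,1,0,1), (1,1,1,0), (1,1,1,1)
Count: 8 out of 16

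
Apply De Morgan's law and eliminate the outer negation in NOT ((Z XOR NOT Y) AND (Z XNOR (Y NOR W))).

NOT (Z XOR NOT Y) OR NOT (Z XNOR (Y NOR W))
De Morgan's: NOT(AND of terms) = OR of negations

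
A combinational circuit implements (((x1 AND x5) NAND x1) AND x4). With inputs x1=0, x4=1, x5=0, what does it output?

Substituting: (((0 AND 0) NAND 0) AND 1)
= 1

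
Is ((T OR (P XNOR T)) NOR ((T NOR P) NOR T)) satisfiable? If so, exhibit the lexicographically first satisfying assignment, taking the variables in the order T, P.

UNSATISFIABLE - no assignment makes this expression true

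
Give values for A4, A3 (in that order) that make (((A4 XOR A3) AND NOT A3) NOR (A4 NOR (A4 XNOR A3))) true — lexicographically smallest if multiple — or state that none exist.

A4=0, A3=0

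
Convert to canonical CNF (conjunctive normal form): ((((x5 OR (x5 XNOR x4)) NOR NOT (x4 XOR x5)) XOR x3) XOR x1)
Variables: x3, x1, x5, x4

(x3 OR x1 OR x5 OR x4) AND (x3 OR x1 OR NOT x5 OR x4) AND (x3 OR x1 OR NOT x5 OR NOT x4) AND (x3 OR NOT x1 OR x5 OR NOT x4) AND (NOT x3 OR x1 OR x5 OR NOT x4) AND (NOT x3 OR NOT x1 OR x5 OR x4) AND (NOT x3 OR NOT x1 OR NOT x5 OR x4) AND (NOT x3 OR NOT x1 OR NOT x5 OR NOT x4)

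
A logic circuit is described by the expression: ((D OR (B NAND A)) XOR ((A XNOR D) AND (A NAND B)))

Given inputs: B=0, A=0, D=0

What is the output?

Substituting: ((0 OR (0 NAND 0)) XOR ((0 XNOR 0) AND (0 NAND 0)))
= 0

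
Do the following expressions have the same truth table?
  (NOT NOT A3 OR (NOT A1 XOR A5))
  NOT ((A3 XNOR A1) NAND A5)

No. Counterexample: with A3=0, A5=0, A1=0, Expression 1 = 1 but Expression 2 = 0.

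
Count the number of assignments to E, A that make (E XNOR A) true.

Satisfying assignments: (0,0), (1,1)
Count: 2 out of 4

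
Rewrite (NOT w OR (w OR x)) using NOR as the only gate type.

(((w NOR w) NOR ((w NOR x) NOR (w NOR x))) NOR ((w NOR w) NOR ((w NOR x) NOR (w NOR x))))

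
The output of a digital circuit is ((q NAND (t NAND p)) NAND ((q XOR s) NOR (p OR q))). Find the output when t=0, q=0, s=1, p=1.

Substituting: ((0 NAND (0 NAND 1)) NAND ((0 XOR 1) NOR (1 OR 0)))
= 1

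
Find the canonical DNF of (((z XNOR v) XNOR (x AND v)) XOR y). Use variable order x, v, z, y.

(NOT x AND NOT v AND NOT z AND y) OR (NOT x AND NOT v AND z AND NOT y) OR (NOT x AND v AND NOT z AND NOT y) OR (NOT x AND v AND z AND y) OR (x AND NOT v AND NOT z AND y) OR (x AND NOT v AND z AND NOT y) OR (x AND v AND NOT z AND y) OR (x AND v AND z AND NOT y)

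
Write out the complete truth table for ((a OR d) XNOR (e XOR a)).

d | e | a | Output
------------------
0 | 0 | 0 | 1
0 | 0 | 1 | 1
0 | 1 | 0 | 0
0 | 1 | 1 | 0
1 | 0 | 0 | 0
1 | 0 | 1 | 1
1 | 1 | 0 | 1
1 | 1 | 1 | 0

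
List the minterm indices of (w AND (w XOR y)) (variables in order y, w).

Σm(1) = (NOT y AND w)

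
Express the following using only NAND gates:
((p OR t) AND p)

((((p NAND p) NAND (t NAND t)) NAND p) NAND (((p NAND p) NAND (t NAND t)) NAND p))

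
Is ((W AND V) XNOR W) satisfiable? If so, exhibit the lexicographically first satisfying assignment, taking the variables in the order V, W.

V=0, W=0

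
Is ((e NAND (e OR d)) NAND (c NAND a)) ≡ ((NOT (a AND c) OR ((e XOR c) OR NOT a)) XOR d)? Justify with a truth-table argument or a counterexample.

No. Counterexample: with e=0, a=0, d=0, c=0, Expression 1 = 0 but Expression 2 = 1.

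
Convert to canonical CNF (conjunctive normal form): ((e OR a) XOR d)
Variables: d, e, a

(d OR e OR a) AND (NOT d OR e OR NOT a) AND (NOT d OR NOT e OR a) AND (NOT d OR NOT e OR NOT a)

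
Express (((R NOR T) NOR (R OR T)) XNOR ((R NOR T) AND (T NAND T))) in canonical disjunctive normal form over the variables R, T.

(NOT R AND T) OR (R AND NOT T) OR (R AND T)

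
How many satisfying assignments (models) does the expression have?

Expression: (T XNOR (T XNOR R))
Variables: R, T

Satisfying assignments: (1,0), (1,1)
Count: 2 out of 4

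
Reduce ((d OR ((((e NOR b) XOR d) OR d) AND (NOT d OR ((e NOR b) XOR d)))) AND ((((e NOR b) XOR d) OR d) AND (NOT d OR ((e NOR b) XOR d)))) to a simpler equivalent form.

By absorption (E AND (E OR v) = E) then distribution ((E OR v) AND (E OR NOT v) = E):
= ((e NOR b) XOR d)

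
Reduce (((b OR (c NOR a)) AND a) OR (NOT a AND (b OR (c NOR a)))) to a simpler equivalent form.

By distribution ((E AND v) OR (E AND NOT v) = E):
= (b OR (c NOR a))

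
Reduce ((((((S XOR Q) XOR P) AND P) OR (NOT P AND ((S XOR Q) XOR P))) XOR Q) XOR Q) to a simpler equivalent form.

By XOR self-cancellation ((E XOR v) XOR v = E) then distribution ((E AND v) OR (E AND NOT v) = E):
= ((S XOR Q) XOR P)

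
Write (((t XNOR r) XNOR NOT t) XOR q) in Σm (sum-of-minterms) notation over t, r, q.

Σm(0, 3, 4, 7) = (NOT t AND NOT r AND NOT q) OR (NOT t AND r AND q) OR (t AND NOT r AND NOT q) OR (t AND r AND q)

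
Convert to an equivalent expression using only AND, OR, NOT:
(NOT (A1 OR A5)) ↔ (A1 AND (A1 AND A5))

((NOT (A1 OR A5)) AND (A1 AND (A1 AND A5))) OR ((A1 OR A5) AND NOT (A1 AND (A1 AND A5)))
(Biconditional = both true or both false)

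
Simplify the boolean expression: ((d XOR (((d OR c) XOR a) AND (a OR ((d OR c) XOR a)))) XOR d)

By XOR self-cancellation ((E XOR v) XOR v = E) then absorption (E AND (E OR v) = E):
= ((d OR c) XOR a)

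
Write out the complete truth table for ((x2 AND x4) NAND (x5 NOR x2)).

x5 | x2 | x4 | Output
---------------------
0 | 0 | 0 | 1
0 | 0 | 1 | 1
0 | 1 | 0 | 1
0 | 1 | 1 | 1
1 | 0 | 0 | 1
1 | 0 | 1 | 1
1 | 1 | 0 | 1
1 | 1 | 1 | 1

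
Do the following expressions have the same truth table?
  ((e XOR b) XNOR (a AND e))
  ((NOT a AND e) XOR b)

No. Counterexample: with a=0, e=0, b=0, Expression 1 = 1 but Expression 2 = 0.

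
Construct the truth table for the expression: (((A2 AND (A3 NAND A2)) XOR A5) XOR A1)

A3 | A2 | A5 | A1 | Output
--------------------------
0 | 0 | 0 | 0 | 0
0 | 0 | 0 | 1 | 1
0 | 0 | 1 | 0 | 1
0 | 0 | 1 | 1 | 0
0 | 1 | 0 | 0 | 1
0 | 1 | 0 | 1 | 0
0 | 1 | 1 | 0 | 0
0 | 1 | 1 | 1 | 1
1 | 0 | 0 | 0 | 0
1 | 0 | 0 | 1 | 1
1 | 0 | 1 | 0 | 1
1 | 0 | 1 | 1 | 0
1 | 1 | 0 | 0 | 0
1 | 1 | 0 | 1 | 1
1 | 1 | 1 | 0 | 1
1 | 1 | 1 | 1 | 0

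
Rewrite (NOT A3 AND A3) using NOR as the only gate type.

(((A3 NOR A3) NOR (A3 NOR A3)) NOR (A3 NOR A3))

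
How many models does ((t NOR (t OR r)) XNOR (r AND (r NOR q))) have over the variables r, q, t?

Satisfying assignments: (0,0,1), (0,1,1), (1,0,0), (1,0,1), (1,1,0), (1,1,1)
Count: 6 out of 8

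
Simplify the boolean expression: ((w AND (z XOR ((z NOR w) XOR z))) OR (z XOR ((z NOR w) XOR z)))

By absorption (E OR (E AND v) = E) then XOR self-cancellation ((E XOR v) XOR v = E):
= (z NOR w)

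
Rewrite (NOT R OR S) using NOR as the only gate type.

(((R NOR R) NOR S) NOR ((R NOR R) NOR S))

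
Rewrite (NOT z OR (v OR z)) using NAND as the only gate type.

(((z NAND z) NAND (z NAND z)) NAND (((v NAND v) NAND (z NAND z)) NAND ((v NAND v) NAND (z NAND z))))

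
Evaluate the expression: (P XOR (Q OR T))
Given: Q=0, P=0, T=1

Substituting: (0 XOR (0 OR 1))
= 1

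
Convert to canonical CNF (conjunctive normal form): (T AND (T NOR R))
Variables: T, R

(T OR R) AND (T OR NOT R) AND (NOT T OR R) AND (NOT T OR NOT R)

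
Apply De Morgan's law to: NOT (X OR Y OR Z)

NOT X AND NOT Y AND NOT Z
De Morgan's: NOT(OR of terms) = AND of negations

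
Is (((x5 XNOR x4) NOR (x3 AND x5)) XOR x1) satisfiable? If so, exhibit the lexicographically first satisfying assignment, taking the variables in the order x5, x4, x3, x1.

x5=0, x4=0, x3=0, x1=1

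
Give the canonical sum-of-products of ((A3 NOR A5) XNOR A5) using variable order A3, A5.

Σm(2) = (A3 AND NOT A5)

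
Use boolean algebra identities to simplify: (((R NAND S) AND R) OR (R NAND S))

By absorption (E OR (E AND v) = E):
= (R NAND S)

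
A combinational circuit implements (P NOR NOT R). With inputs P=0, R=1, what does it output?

Substituting: (0 NOR NOT 1)
= 1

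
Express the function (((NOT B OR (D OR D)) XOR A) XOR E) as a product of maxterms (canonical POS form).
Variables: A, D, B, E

ΠM(1, 2, 5, 7, 8, 11, 12, 14) = (A OR D OR B OR NOT E) AND (A OR D OR NOT B OR E) AND (A OR NOT D OR B OR NOT E) AND (A OR NOT D OR NOT B OR NOT E) AND (NOT A OR D OR B OR E) AND (NOT A OR D OR NOT B OR NOT E) AND (NOT A OR NOT D OR B OR E) AND (NOT A OR NOT D OR NOT B OR E)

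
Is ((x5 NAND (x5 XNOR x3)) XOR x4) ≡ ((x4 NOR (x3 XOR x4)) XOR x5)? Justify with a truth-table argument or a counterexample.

No. Counterexample: with x4=0, x3=0, x5=1, Expression 1 = 1 but Expression 2 = 0.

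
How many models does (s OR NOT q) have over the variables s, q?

Satisfying assignments: (0,0), (1,0), (1,1)
Count: 3 out of 4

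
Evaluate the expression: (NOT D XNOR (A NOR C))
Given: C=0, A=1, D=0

Substituting: (NOT 0 XNOR (1 NOR 0))
= 0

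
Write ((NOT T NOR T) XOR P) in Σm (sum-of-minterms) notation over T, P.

Σm(1, 3) = (NOT T AND P) OR (T AND P)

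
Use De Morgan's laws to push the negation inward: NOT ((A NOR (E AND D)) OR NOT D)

NOT (A NOR (E AND D)) AND D
De Morgan's: NOT(OR of terms) = AND of negations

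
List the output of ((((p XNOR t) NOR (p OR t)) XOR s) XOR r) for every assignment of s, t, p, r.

s | t | p | r | Output
----------------------
0 | 0 | 0 | 0 | 0
0 | 0 | 0 | 1 | 1
0 | 0 | 1 | 0 | 0
0 | 0 | 1 | 1 | 1
0 | 1 | 0 | 0 | 0
0 | 1 | 0 | 1 | 1
0 | 1 | 1 | 0 | 0
0 | 1 | 1 | 1 | 1
1 | 0 | 0 | 0 | 1
1 | 0 | 0 | 1 | 0
1 | 0 | 1 | 0 | 1
1 | 0 | 1 | 1 | 0
1 | 1 | 0 | 0 | 1
1 | 1 | 0 | 1 | 0
1 | 1 | 1 | 0 | 1
1 | 1 | 1 | 1 | 0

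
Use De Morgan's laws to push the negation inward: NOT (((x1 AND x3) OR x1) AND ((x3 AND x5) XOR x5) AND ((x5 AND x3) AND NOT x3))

NOT ((x1 AND x3) OR x1) OR NOT ((x3 AND x5) XOR x5) OR NOT ((x5 AND x3) AND NOT x3)
De Morgan's: NOT(AND of terms) = OR of negations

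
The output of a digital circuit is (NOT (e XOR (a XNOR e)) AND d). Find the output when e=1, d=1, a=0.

Substituting: (NOT (1 XOR (0 XNOR 1)) AND 1)
= 0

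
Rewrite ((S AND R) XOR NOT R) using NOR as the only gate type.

((((((S NOR S) NOR (R NOR R)) NOR (R NOR R)) NOR (((S NOR S) NOR (R NOR R)) NOR (R NOR R))) NOR ((((S NOR S) NOR (R NOR R)) NOR (R NOR R)) NOR (((S NOR S) NOR (R NOR R)) NOR (R NOR R)))) NOR ((((((S NOR S) NOR (R NOR R)) NOR ((S NOR S) NOR (R NOR R))) NOR ((R NOR R) NOR (R NOR R))) NOR ((((S NOR S) NOR (R NOR R)) NOR ((S NOR S) NOR (R NOR R))) NOR ((R NOR R) NOR (R NOR R)))) NOR (((((S NOR S) NOR (R NOR R)) NOR ((S NOR S) NOR (R NOR R))) NOR ((R NOR R) NOR (R NOR R))) NOR ((((S NOR S) NOR (R NOR R)) NOR ((S NOR S) NOR (R NOR R))) NOR ((R NOR R) NOR (R NOR R))))))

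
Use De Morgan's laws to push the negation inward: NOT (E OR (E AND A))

NOT E AND NOT (E AND A)
De Morgan's: NOT(OR of terms) = AND of negations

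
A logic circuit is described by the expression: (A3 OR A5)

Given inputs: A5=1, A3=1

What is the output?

Substituting: (1 OR 1)
= 1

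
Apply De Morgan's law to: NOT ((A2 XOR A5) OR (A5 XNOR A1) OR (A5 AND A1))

NOT (A2 XOR A5) AND NOT (A5 XNOR A1) AND NOT (A5 AND A1)
De Morgan's: NOT(OR of terms) = AND of negations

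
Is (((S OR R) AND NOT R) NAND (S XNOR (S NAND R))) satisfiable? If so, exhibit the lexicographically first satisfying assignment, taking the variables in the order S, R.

S=0, R=0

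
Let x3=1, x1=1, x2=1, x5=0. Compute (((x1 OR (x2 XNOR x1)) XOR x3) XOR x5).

Substituting: (((1 OR (1 XNOR 1)) XOR 1) XOR 0)
= 0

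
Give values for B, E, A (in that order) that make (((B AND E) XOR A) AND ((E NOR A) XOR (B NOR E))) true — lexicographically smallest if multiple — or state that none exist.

B=0, E=0, A=1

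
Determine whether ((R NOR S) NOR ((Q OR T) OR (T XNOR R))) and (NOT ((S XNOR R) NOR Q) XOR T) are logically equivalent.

No. Counterexample: with R=0, T=0, S=0, Q=0, Expression 1 = 0 but Expression 2 = 1.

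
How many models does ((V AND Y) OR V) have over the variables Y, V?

Satisfying assignments: (0,1), (1,1)
Count: 2 out of 4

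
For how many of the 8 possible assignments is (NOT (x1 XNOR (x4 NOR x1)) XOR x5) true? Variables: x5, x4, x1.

Satisfying assignments: (0,0,0), (0,0,1), (0,1,1), (1,1,0)
Count: 4 out of 8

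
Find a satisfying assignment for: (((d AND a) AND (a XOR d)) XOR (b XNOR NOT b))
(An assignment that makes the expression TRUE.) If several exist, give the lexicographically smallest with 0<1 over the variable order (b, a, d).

UNSATISFIABLE - no assignment makes this expression true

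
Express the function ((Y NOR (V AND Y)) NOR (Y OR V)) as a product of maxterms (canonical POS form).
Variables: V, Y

ΠM(0, 1, 2, 3) = (V OR Y) AND (V OR NOT Y) AND (NOT V OR Y) AND (NOT V OR NOT Y)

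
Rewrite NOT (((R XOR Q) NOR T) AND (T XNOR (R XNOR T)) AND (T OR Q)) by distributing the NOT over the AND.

NOT ((R XOR Q) NOR T) OR NOT (T XNOR (R XNOR T)) OR NOT (T OR Q)
De Morgan's: NOT(AND of terms) = OR of negations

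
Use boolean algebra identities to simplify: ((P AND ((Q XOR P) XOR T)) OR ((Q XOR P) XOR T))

By absorption (E OR (E AND v) = E):
= ((Q XOR P) XOR T)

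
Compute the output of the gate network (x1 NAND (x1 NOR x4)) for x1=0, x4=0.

Substituting: (0 NAND (0 NOR 0))
= 1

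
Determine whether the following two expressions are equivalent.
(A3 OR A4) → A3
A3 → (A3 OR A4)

No, Converse is not equivalent to original (counterexample: A3=0, A4=1)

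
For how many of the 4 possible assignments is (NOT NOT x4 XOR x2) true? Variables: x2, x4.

Satisfying assignments: (0,1), (1,0)
Count: 2 out of 4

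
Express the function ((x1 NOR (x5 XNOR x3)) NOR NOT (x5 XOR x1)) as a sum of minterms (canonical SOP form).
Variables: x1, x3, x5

Σm(3, 4, 6) = (NOT x1 AND x3 AND x5) OR (x1 AND NOT x3 AND NOT x5) OR (x1 AND x3 AND NOT x5)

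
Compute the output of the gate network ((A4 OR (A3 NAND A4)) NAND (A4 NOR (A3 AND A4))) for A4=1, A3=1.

Substituting: ((1 OR (1 NAND 1)) NAND (1 NOR (1 AND 1)))
= 1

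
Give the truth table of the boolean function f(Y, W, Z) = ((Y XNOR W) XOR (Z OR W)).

Y | W | Z | Output
------------------
0 | 0 | 0 | 1
0 | 0 | 1 | 0
0 | 1 | 0 | 1
0 | 1 | 1 | 1
1 | 0 | 0 | 0
1 | 0 | 1 | 1
1 | 1 | 0 | 0
1 | 1 | 1 | 0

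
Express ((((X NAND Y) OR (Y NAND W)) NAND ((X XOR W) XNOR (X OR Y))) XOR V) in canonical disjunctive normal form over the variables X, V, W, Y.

(NOT X AND NOT V AND NOT W AND Y) OR (NOT X AND NOT V AND W AND NOT Y) OR (NOT X AND V AND NOT W AND NOT Y) OR (NOT X AND V AND W AND Y) OR (X AND NOT V AND W AND NOT Y) OR (X AND NOT V AND W AND Y) OR (X AND V AND NOT W AND NOT Y) OR (X AND V AND NOT W AND Y)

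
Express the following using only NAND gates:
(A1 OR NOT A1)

((A1 NAND A1) NAND ((A1 NAND A1) NAND (A1 NAND A1)))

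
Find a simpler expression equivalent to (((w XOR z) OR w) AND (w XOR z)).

By absorption (E AND (E OR v) = E):
= (w XOR z)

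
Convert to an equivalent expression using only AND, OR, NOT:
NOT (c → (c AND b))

c AND NOT (c AND b)
(Negated implication: NOT(A → B) = A AND NOT B)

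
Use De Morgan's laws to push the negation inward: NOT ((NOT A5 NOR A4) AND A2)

NOT (NOT A5 NOR A4) OR NOT A2
De Morgan's: NOT(AND of terms) = OR of negations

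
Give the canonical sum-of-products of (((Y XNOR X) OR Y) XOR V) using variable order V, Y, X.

Σm(0, 2, 3, 5) = (NOT V AND NOT Y AND NOT X) OR (NOT V AND Y AND NOT X) OR (NOT V AND Y AND X) OR (V AND NOT Y AND X)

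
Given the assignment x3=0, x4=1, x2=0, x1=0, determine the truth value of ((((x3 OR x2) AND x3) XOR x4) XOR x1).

Substituting: ((((0 OR 0) AND 0) XOR 1) XOR 0)
= 1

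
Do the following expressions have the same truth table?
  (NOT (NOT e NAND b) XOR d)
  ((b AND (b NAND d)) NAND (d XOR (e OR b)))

No. Counterexample: with e=0, d=0, b=0, Expression 1 = 0 but Expression 2 = 1.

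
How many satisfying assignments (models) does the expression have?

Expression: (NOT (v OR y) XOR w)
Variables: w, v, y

Satisfying assignments: (0,0,0), (1,0,1), (1,1,0), (1,1,1)
Count: 4 out of 8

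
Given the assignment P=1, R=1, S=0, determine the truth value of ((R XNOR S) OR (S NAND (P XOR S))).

Substituting: ((1 XNOR 0) OR (0 NAND (1 XOR 0)))
= 1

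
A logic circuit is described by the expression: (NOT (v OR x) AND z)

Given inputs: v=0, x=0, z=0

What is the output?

Substituting: (NOT (0 OR 0) AND 0)
= 0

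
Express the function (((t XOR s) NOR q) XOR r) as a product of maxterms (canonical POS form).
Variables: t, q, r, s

ΠM(1, 2, 4, 5, 8, 11, 12, 13) = (t OR q OR r OR NOT s) AND (t OR q OR NOT r OR s) AND (t OR NOT q OR r OR s) AND (t OR NOT q OR r OR NOT s) AND (NOT t OR q OR r OR s) AND (NOT t OR q OR NOT r OR NOT s) AND (NOT t OR NOT q OR r OR s) AND (NOT t OR NOT q OR r OR NOT s)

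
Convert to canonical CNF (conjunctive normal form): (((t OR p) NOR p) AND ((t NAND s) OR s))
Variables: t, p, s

(t OR NOT p OR s) AND (t OR NOT p OR NOT s) AND (NOT t OR p OR s) AND (NOT t OR p OR NOT s) AND (NOT t OR NOT p OR s) AND (NOT t OR NOT p OR NOT s)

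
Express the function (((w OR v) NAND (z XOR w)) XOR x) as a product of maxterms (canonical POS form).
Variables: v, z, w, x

ΠM(1, 2, 5, 7, 9, 10, 12, 15) = (v OR z OR w OR NOT x) AND (v OR z OR NOT w OR x) AND (v OR NOT z OR w OR NOT x) AND (v OR NOT z OR NOT w OR NOT x) AND (NOT v OR z OR w OR NOT x) AND (NOT v OR z OR NOT w OR x) AND (NOT v OR NOT z OR w OR x) AND (NOT v OR NOT z OR NOT w OR NOT x)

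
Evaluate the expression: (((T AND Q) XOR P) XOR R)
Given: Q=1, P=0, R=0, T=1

Substituting: (((1 AND 1) XOR 0) XOR 0)
= 1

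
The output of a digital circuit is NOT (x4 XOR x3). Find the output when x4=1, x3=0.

Substituting: NOT (1 XOR 0)
= 0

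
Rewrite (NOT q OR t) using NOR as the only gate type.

(((q NOR q) NOR t) NOR ((q NOR q) NOR t))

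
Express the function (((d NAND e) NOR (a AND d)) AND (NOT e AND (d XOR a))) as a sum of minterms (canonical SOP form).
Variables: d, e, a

Σm() = FALSE (no minterms)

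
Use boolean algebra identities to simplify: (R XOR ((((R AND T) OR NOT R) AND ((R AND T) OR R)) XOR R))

By XOR self-cancellation ((E XOR v) XOR v = E) then distribution ((E OR v) AND (E OR NOT v) = E):
= (R AND T)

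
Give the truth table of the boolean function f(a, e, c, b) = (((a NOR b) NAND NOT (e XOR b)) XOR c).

a | e | c | b | Output
----------------------
0 | 0 | 0 | 0 | 0
0 | 0 | 0 | 1 | 1
0 | 0 | 1 | 0 | 1
0 | 0 | 1 | 1 | 0
0 | 1 | 0 | 0 | 1
0 | 1 | 0 | 1 | 1
0 | 1 | 1 | 0 | 0
0 | 1 | 1 | 1 | 0
1 | 0 | 0 | 0 | 1
1 | 0 | 0 | 1 | 1
1 | 0 | 1 | 0 | 0
1 | 0 | 1 | 1 | 0
1 | 1 | 0 | 0 | 1
1 | 1 | 0 | 1 | 1
1 | 1 | 1 | 0 | 0
1 | 1 | 1 | 1 | 0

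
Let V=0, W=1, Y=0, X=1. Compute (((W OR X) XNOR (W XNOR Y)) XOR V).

Substituting: (((1 OR 1) XNOR (1 XNOR 0)) XOR 0)
= 0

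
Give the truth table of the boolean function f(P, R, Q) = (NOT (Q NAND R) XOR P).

P | R | Q | Output
------------------
0 | 0 | 0 | 0
0 | 0 | 1 | 0
0 | 1 | 0 | 0
0 | 1 | 1 | 1
1 | 0 | 0 | 1
1 | 0 | 1 | 1
1 | 1 | 0 | 1
1 | 1 | 1 | 0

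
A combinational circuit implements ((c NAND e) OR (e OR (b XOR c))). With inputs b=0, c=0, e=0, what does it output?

Substituting: ((0 NAND 0) OR (0 OR (0 XOR 0)))
= 1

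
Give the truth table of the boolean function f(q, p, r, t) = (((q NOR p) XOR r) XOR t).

q | p | r | t | Output
----------------------
0 | 0 | 0 | 0 | 1
0 | 0 | 0 | 1 | 0
0 | 0 | 1 | 0 | 0
0 | 0 | 1 | 1 | 1
0 | 1 | 0 | 0 | 0
0 | 1 | 0 | 1 | 1
0 | 1 | 1 | 0 | 1
0 | 1 | 1 | 1 | 0
1 | 0 | 0 | 0 | 0
1 | 0 | 0 | 1 | 1
1 | 0 | 1 | 0 | 1
1 | 0 | 1 | 1 | 0
1 | 1 | 0 | 0 | 0
1 | 1 | 0 | 1 | 1
1 | 1 | 1 | 0 | 1
1 | 1 | 1 | 1 | 0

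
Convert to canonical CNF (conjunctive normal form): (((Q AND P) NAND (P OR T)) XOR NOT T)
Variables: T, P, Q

(T OR P OR Q) AND (T OR P OR NOT Q) AND (T OR NOT P OR Q) AND (NOT T OR NOT P OR NOT Q)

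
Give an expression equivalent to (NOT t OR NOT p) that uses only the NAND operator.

(((t NAND t) NAND (t NAND t)) NAND ((p NAND p) NAND (p NAND p)))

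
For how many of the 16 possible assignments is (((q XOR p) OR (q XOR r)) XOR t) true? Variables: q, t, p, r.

Satisfying assignments: (0,0,0,1), (0,0,1,0), (0,0,1,1), (0,1,0,0), (1,0,0,0), (1,0,0,1), (1,0,1,0), (1,1,1,1)
Count: 8 out of 16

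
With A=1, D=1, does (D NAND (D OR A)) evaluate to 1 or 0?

Substituting: (1 NAND (1 OR 1))
= 0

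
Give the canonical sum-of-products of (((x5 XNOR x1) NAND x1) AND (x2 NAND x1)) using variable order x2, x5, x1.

Σm(0, 1, 2, 4, 6) = (NOT x2 AND NOT x5 AND NOT x1) OR (NOT x2 AND NOT x5 AND x1) OR (NOT x2 AND x5 AND NOT x1) OR (x2 AND NOT x5 AND NOT x1) OR (x2 AND x5 AND NOT x1)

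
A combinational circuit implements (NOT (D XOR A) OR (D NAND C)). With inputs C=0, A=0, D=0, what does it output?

Substituting: (NOT (0 XOR 0) OR (0 NAND 0))
= 1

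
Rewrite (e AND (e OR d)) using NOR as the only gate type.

((e NOR e) NOR (((e NOR d) NOR (e NOR d)) NOR ((e NOR d) NOR (e NOR d))))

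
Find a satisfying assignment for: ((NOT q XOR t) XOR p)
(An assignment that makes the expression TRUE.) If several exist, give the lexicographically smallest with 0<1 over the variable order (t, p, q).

t=0, p=0, q=0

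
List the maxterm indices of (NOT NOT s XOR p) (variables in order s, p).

ΠM(0, 3) = (s OR p) AND (NOT s OR NOT p)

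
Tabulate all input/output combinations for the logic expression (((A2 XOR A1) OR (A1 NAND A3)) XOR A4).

A3 | A4 | A1 | A2 | Output
--------------------------
0 | 0 | 0 | 0 | 1
0 | 0 | 0 | 1 | 1
0 | 0 | 1 | 0 | 1
0 | 0 | 1 | 1 | 1
0 | 1 | 0 | 0 | 0
0 | 1 | 0 | 1 | 0
0 | 1 | 1 | 0 | 0
0 | 1 | 1 | 1 | 0
1 | 0 | 0 | 0 | 1
1 | 0 | 0 | 1 | 1
1 | 0 | 1 | 0 | 1
1 | 0 | 1 | 1 | 0
1 | 1 | 0 | 0 | 0
1 | 1 | 0 | 1 | 0
1 | 1 | 1 | 0 | 0
1 | 1 | 1 | 1 | 1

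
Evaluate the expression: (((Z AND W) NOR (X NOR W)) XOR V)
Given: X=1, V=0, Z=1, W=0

Substituting: (((1 AND 0) NOR (1 NOR 0)) XOR 0)
= 1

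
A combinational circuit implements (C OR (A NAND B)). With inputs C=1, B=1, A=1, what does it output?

Substituting: (1 OR (1 NAND 1))
= 1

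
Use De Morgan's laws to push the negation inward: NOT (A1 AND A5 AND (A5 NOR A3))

NOT A1 OR NOT A5 OR NOT (A5 NOR A3)
De Morgan's: NOT(AND of terms) = OR of negations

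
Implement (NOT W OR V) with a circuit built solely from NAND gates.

(((W NAND W) NAND (W NAND W)) NAND (V NAND V))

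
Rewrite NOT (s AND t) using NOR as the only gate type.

(((s NOR s) NOR (t NOR t)) NOR ((s NOR s) NOR (t NOR t)))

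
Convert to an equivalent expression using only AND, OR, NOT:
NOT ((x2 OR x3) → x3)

(x2 OR x3) AND NOT x3
(Negated implication: NOT(A → B) = A AND NOT B)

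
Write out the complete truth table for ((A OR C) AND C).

A | C | Output
--------------
0 | 0 | 0
0 | 1 | 1
1 | 0 | 0
1 | 1 | 1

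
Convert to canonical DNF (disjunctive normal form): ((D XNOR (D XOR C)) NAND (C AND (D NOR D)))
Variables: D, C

(NOT D AND NOT C) OR (NOT D AND C) OR (D AND NOT C) OR (D AND C)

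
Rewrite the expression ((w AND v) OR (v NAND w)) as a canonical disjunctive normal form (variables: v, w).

(NOT v AND NOT w) OR (NOT v AND w) OR (v AND NOT w) OR (v AND w)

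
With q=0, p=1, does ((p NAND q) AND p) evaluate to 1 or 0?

Substituting: ((1 NAND 0) AND 1)
= 1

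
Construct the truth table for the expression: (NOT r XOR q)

q | r | Output
--------------
0 | 0 | 1
0 | 1 | 0
1 | 0 | 0
1 | 1 | 1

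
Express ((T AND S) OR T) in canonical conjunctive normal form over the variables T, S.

(T OR S) AND (T OR NOT S)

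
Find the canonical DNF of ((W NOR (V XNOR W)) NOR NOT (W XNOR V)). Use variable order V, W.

(NOT V AND NOT W) OR (V AND W)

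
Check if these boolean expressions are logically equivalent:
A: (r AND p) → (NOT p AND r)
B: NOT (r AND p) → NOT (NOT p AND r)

No, Inverse is not equivalent to original (counterexample: r=1, p=0)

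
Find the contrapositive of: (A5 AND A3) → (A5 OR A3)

Contrapositive: NOT (A5 OR A3) → NOT (A5 AND A3)
Note: A statement and its contrapositive are logically equivalent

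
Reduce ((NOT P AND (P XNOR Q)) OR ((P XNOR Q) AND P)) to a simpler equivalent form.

By distribution ((E AND v) OR (E AND NOT v) = E):
= (P XNOR Q)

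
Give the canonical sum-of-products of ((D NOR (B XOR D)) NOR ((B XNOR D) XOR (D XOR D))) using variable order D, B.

Σm(1, 2) = (NOT D AND B) OR (D AND NOT B)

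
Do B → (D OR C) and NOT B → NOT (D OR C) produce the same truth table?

No, Inverse is not equivalent to original (counterexample: C=0, D=0, B=1)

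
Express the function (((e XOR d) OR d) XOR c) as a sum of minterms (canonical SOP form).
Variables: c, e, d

Σm(1, 2, 3, 4) = (NOT c AND NOT e AND d) OR (NOT c AND e AND NOT d) OR (NOT c AND e AND d) OR (c AND NOT e AND NOT d)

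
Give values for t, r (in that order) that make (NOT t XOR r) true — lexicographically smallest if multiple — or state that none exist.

t=0, r=0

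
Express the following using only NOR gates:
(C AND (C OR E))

((C NOR C) NOR (((C NOR E) NOR (C NOR E)) NOR ((C NOR E) NOR (C NOR E))))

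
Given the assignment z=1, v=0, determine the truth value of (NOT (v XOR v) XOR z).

Substituting: (NOT (0 XOR 0) XOR 1)
= 0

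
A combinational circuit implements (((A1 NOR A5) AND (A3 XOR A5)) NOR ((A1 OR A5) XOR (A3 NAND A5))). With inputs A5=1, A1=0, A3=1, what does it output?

Substituting: (((0 NOR 1) AND (1 XOR 1)) NOR ((0 OR 1) XOR (1 NAND 1)))
= 0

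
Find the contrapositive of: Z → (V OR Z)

Contrapositive: NOT (V OR Z) → NOT Z
Note: A statement and its contrapositive are logically equivalent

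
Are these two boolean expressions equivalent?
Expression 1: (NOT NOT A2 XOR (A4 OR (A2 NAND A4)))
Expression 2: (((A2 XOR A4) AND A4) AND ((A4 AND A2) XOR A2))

No. Counterexample: with A2=0, A4=0, Expression 1 = 1 but Expression 2 = 0.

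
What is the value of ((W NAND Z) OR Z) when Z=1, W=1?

Substituting: ((1 NAND 1) OR 1)
= 1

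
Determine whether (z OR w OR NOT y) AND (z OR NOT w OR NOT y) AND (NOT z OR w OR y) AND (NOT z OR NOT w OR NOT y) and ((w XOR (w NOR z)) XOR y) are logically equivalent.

Yes, they are equivalent — the two output columns agree on all 8 assignments:
z | w | y | Expression 1 | Expression 2
---------------------------------------
0 | 0 | 0 | 1 | 1
0 | 0 | 1 | 0 | 0
0 | 1 | 0 | 1 | 1
0 | 1 | 1 | 0 | 0
1 | 0 | 0 | 0 | 0
1 | 0 | 1 | 1 | 1
1 | 1 | 0 | 1 | 1
1 | 1 | 1 | 0 | 0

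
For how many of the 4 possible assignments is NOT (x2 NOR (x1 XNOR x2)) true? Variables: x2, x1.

Satisfying assignments: (0,0), (1,0), (1,1)
Count: 3 out of 4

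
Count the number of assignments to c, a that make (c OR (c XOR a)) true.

Satisfying assignments: (0,1), (1,0), (1,1)
Count: 3 out of 4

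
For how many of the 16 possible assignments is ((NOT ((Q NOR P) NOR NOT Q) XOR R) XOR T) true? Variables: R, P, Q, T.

Satisfying assignments: (0,0,0,0), (0,0,1,1), (0,1,0,0), (0,1,1,1), (1,0,0,1), (1,0,1,0), (1,1,0,1), (1,1,1,0)
Count: 8 out of 16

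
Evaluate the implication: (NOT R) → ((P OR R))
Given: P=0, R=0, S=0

Antecedent (NOT R) = 1; consequent ((P OR R)) = 0.
1 → 0 = 0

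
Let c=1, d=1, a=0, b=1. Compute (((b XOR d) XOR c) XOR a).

Substituting: (((1 XOR 1) XOR 1) XOR 0)
= 1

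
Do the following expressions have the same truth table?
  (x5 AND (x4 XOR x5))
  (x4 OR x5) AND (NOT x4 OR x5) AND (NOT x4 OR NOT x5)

Yes, they are equivalent — the two output columns agree on all 4 assignments:
x4 | x5 | Expression 1 | Expression 2
-------------------------------------
0 | 0 | 0 | 0
0 | 1 | 1 | 1
1 | 0 | 0 | 0
1 | 1 | 0 | 0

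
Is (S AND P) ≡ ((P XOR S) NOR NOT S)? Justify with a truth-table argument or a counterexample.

Yes, they are equivalent — the two output columns agree on all 4 assignments:
S | P | Expression 1 | Expression 2
-----------------------------------
0 | 0 | 0 | 0
0 | 1 | 0 | 0
1 | 0 | 0 | 0
1 | 1 | 1 | 1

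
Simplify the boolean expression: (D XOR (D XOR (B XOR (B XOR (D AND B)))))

By XOR self-cancellation ((E XOR v) XOR v = E) then XOR self-cancellation ((E XOR v) XOR v = E):
= (D AND B)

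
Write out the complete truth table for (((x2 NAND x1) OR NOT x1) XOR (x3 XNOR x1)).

x2 | x3 | x1 | Output
---------------------
0 | 0 | 0 | 0
0 | 0 | 1 | 1
0 | 1 | 0 | 1
0 | 1 | 1 | 0
1 | 0 | 0 | 0
1 | 0 | 1 | 0
1 | 1 | 0 | 1
1 | 1 | 1 | 1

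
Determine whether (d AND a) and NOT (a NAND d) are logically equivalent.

Yes, they are equivalent — the two output columns agree on all 4 assignments:
d | a | Expression 1 | Expression 2
-----------------------------------
0 | 0 | 0 | 0
0 | 1 | 0 | 0
1 | 0 | 0 | 0
1 | 1 | 1 | 1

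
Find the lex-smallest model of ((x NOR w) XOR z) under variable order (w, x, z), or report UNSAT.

w=0, x=0, z=0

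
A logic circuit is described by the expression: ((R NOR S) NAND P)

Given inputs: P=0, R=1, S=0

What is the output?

Substituting: ((1 NOR 0) NAND 0)
= 1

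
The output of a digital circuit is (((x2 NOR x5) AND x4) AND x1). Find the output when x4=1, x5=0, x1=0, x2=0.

Substituting: (((0 NOR 0) AND 1) AND 0)
= 0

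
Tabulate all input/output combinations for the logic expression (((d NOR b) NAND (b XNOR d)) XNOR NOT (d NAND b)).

d | b | Output
--------------
0 | 0 | 1
0 | 1 | 0
1 | 0 | 0
1 | 1 | 1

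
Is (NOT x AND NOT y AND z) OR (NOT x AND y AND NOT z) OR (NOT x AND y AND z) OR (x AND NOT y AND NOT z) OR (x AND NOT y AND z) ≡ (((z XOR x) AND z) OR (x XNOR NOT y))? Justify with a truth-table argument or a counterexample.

Yes, they are equivalent — the two output columns agree on all 8 assignments:
x | y | z | Expression 1 | Expression 2
---------------------------------------
0 | 0 | 0 | 0 | 0
0 | 0 | 1 | 1 | 1
0 | 1 | 0 | 1 | 1
0 | 1 | 1 | 1 | 1
1 | 0 | 0 | 1 | 1
1 | 0 | 1 | 1 | 1
1 | 1 | 0 | 0 | 0
1 | 1 | 1 | 0 | 0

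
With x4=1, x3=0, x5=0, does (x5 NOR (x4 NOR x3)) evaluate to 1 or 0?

Substituting: (0 NOR (1 NOR 0))
= 1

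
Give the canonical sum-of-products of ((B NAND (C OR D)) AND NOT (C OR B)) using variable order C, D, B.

Σm(0, 2) = (NOT C AND NOT D AND NOT B) OR (NOT C AND D AND NOT B)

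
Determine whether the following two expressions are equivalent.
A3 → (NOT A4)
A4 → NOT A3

Yes, Contrapositive is always equivalent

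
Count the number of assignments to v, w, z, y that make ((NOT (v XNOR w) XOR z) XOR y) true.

Satisfying assignments: (0,0,0,1), (0,0,1,0), (0,1,0,0), (0,1,1,1), (1,0,0,0), (1,0,1,1), (1,1,0,1), (1,1,1,0)
Count: 8 out of 16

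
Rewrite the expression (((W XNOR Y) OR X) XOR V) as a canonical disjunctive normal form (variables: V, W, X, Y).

(NOT V AND NOT W AND NOT X AND NOT Y) OR (NOT V AND NOT W AND X AND NOT Y) OR (NOT V AND NOT W AND X AND Y) OR (NOT V AND W AND NOT X AND Y) OR (NOT V AND W AND X AND NOT Y) OR (NOT V AND W AND X AND Y) OR (V AND NOT W AND NOT X AND Y) OR (V AND W AND NOT X AND NOT Y)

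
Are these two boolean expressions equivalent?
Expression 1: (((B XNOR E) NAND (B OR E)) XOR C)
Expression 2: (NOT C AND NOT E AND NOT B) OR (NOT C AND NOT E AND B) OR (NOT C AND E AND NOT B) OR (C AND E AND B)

Yes, they are equivalent — the two output columns agree on all 8 assignments:
C | E | B | Expression 1 | Expression 2
---------------------------------------
0 | 0 | 0 | 1 | 1
0 | 0 | 1 | 1 | 1
0 | 1 | 0 | 1 | 1
0 | 1 | 1 | 0 | 0
1 | 0 | 0 | 0 | 0
1 | 0 | 1 | 0 | 0
1 | 1 | 0 | 0 | 0
1 | 1 | 1 | 1 | 1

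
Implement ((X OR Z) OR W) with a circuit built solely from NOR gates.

((((X NOR Z) NOR (X NOR Z)) NOR W) NOR (((X NOR Z) NOR (X NOR Z)) NOR W))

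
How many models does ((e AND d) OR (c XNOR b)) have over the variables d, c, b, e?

Satisfying assignments: (0,0,0,0), (0,0,0,1), (0,1,1,0), (0,1,1,1), (1,0,0,0), (1,0,0,1), (1,0,1,1), (1,1,0,1), (1,1,1,0), (1,1,1,1)
Count: 10 out of 16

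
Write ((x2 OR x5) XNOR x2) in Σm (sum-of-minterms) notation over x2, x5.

Σm(0, 2, 3) = (NOT x2 AND NOT x5) OR (x2 AND NOT x5) OR (x2 AND x5)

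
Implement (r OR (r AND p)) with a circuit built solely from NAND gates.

((r NAND r) NAND (((r NAND p) NAND (r NAND p)) NAND ((r NAND p) NAND (r NAND p))))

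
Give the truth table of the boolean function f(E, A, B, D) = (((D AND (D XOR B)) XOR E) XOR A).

E | A | B | D | Output
----------------------
0 | 0 | 0 | 0 | 0
0 | 0 | 0 | 1 | 1
0 | 0 | 1 | 0 | 0
0 | 0 | 1 | 1 | 0
0 | 1 | 0 | 0 | 1
0 | 1 | 0 | 1 | 0
0 | 1 | 1 | 0 | 1
0 | 1 | 1 | 1 | 1
1 | 0 | 0 | 0 | 1
1 | 0 | 0 | 1 | 0
1 | 0 | 1 | 0 | 1
1 | 0 | 1 | 1 | 1
1 | 1 | 0 | 0 | 0
1 | 1 | 0 | 1 | 1
1 | 1 | 1 | 0 | 0
1 | 1 | 1 | 1 | 0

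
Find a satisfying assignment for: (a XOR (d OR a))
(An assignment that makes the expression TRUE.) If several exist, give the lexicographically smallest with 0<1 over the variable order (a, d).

a=0, d=1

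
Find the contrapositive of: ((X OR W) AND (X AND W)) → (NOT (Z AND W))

Contrapositive: (Z AND W) → NOT ((X OR W) AND (X AND W))
Note: A statement and its contrapositive are logically equivalent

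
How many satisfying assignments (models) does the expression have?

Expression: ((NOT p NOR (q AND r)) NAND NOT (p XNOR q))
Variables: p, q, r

Satisfying assignments: (0,0,0), (0,0,1), (0,1,0), (0,1,1), (1,1,0), (1,1,1)
Count: 6 out of 8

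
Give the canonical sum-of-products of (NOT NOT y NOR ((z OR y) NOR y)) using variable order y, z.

Σm(1) = (NOT y AND z)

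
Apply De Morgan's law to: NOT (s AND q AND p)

NOT s OR NOT q OR NOT p
De Morgan's: NOT(AND of terms) = OR of negations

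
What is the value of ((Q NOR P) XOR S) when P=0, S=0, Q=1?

Substituting: ((1 NOR 0) XOR 0)
= 0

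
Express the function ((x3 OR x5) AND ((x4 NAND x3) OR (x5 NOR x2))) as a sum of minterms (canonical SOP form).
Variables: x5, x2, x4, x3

Σm(1, 3, 5, 8, 9, 10, 12, 13, 14) = (NOT x5 AND NOT x2 AND NOT x4 AND x3) OR (NOT x5 AND NOT x2 AND x4 AND x3) OR (NOT x5 AND x2 AND NOT x4 AND x3) OR (x5 AND NOT x2 AND NOT x4 AND NOT x3) OR (x5 AND NOT x2 AND NOT x4 AND x3) OR (x5 AND NOT x2 AND x4 AND NOT x3) OR (x5 AND x2 AND NOT x4 AND NOT x3) OR (x5 AND x2 AND NOT x4 AND x3) OR (x5 AND x2 AND x4 AND NOT x3)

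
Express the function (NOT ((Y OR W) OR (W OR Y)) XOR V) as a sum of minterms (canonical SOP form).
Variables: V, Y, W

Σm(0, 5, 6, 7) = (NOT V AND NOT Y AND NOT W) OR (V AND NOT Y AND W) OR (V AND Y AND NOT W) OR (V AND Y AND W)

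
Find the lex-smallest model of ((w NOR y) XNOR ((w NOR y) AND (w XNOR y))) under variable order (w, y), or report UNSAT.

w=0, y=0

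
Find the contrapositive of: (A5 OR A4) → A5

Contrapositive: NOT A5 → NOT (A5 OR A4)
Note: A statement and its contrapositive are logically equivalent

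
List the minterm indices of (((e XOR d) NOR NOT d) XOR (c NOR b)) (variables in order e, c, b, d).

Σm(0, 1, 8, 11, 13, 15) = (NOT e AND NOT c AND NOT b AND NOT d) OR (NOT e AND NOT c AND NOT b AND d) OR (e AND NOT c AND NOT b AND NOT d) OR (e AND NOT c AND b AND d) OR (e AND c AND NOT b AND d) OR (e AND c AND b AND d)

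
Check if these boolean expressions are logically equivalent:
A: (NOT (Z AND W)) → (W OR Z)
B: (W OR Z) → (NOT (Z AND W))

No, Converse is not equivalent to original (counterexample: W=0, Z=0)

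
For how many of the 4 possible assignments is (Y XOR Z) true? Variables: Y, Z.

Satisfying assignments: (0,1), (1,0)
Count: 2 out of 4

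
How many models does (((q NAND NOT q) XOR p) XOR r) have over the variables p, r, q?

Satisfying assignments: (0,0,0), (0,0,1), (1,1,0), (1,1,1)
Count: 4 out of 8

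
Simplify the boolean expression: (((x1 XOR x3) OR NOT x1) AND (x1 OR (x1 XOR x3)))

By distribution ((E OR v) AND (E OR NOT v) = E):
= (x1 XOR x3)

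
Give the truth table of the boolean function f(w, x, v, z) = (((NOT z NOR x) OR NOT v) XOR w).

w | x | v | z | Output
----------------------
0 | 0 | 0 | 0 | 1
0 | 0 | 0 | 1 | 1
0 | 0 | 1 | 0 | 0
0 | 0 | 1 | 1 | 1
0 | 1 | 0 | 0 | 1
0 | 1 | 0 | 1 | 1
0 | 1 | 1 | 0 | 0
0 | 1 | 1 | 1 | 0
1 | 0 | 0 | 0 | 0
1 | 0 | 0 | 1 | 0
1 | 0 | 1 | 0 | 1
1 | 0 | 1 | 1 | 0
1 | 1 | 0 | 0 | 0
1 | 1 | 0 | 1 | 0
1 | 1 | 1 | 0 | 1
1 | 1 | 1 | 1 | 1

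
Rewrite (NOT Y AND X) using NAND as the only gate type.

(((Y NAND Y) NAND X) NAND ((Y NAND Y) NAND X))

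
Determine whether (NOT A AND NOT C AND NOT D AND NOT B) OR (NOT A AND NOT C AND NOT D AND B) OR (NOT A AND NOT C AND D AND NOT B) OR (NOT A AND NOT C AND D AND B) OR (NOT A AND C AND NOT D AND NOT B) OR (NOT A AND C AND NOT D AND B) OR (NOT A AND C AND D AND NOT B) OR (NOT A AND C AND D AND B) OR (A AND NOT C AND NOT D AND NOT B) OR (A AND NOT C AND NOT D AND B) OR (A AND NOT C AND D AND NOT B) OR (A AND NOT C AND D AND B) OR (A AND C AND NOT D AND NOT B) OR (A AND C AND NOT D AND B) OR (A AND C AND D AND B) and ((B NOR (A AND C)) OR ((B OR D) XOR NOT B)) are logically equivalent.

Yes, they are equivalent — the two output columns agree on all 16 assignments:
A | C | D | B | Expression 1 | Expression 2
-------------------------------------------
0 | 0 | 0 | 0 | 1 | 1
0 | 0 | 0 | 1 | 1 | 1
0 | 0 | 1 | 0 | 1 | 1
0 | 0 | 1 | 1 | 1 | 1
0 | 1 | 0 | 0 | 1 | 1
0 | 1 | 0 | 1 | 1 | 1
0 | 1 | 1 | 0 | 1 | 1
0 | 1 | 1 | 1 | 1 | 1
1 | 0 | 0 | 0 | 1 | 1
1 | 0 | 0 | 1 | 1 | 1
1 | 0 | 1 | 0 | 1 | 1
1 | 0 | 1 | 1 | 1 | 1
1 | 1 | 0 | 0 | 1 | 1
1 | 1 | 0 | 1 | 1 | 1
1 | 1 | 1 | 0 | 0 | 0
1 | 1 | 1 | 1 | 1 | 1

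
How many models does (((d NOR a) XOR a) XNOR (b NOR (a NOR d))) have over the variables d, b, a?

Satisfying assignments: (0,0,1), (1,0,1), (1,1,0)
Count: 3 out of 8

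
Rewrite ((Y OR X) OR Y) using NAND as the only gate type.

((((Y NAND Y) NAND (X NAND X)) NAND ((Y NAND Y) NAND (X NAND X))) NAND (Y NAND Y))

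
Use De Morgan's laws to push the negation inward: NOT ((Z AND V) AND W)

NOT (Z AND V) OR NOT W
De Morgan's: NOT(AND of terms) = OR of negations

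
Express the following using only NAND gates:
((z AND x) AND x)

((((z NAND x) NAND (z NAND x)) NAND x) NAND (((z NAND x) NAND (z NAND x)) NAND x))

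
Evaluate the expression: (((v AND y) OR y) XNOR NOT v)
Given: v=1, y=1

Substituting: (((1 AND 1) OR 1) XNOR NOT 1)
= 0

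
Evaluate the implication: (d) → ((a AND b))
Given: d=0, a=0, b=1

Antecedent (d) = 0; consequent ((a AND b)) = 0.
0 → 0 = 1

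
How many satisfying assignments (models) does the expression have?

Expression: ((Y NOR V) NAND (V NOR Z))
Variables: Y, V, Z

Satisfying assignments: (0,0,1), (0,1,0), (0,1,1), (1,0,0), (1,0,1), (1,1,0), (1,1,1)
Count: 7 out of 8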